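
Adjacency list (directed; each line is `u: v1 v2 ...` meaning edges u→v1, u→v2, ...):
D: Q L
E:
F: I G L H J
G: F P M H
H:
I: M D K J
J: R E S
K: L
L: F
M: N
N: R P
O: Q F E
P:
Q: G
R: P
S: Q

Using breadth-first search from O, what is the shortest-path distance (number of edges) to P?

3

Level 0: O
Level 1: E, F, Q
Level 2: G, H, I, J, L
Level 3: D, K, M, P, R, S
Level 4: N
P first appears at level 3.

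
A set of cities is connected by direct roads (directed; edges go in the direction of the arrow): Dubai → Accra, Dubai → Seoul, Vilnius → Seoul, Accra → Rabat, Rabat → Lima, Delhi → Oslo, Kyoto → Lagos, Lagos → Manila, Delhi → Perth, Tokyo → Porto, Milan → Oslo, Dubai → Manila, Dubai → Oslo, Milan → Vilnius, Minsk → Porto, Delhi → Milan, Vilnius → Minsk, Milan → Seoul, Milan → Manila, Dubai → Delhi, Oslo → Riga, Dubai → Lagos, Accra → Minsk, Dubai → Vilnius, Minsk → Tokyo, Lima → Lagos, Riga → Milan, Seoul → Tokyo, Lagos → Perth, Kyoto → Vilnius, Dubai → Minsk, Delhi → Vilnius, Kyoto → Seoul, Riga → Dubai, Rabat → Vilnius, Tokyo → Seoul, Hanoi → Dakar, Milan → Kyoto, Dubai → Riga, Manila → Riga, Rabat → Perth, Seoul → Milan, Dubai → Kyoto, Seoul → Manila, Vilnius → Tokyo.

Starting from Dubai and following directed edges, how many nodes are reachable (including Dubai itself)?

17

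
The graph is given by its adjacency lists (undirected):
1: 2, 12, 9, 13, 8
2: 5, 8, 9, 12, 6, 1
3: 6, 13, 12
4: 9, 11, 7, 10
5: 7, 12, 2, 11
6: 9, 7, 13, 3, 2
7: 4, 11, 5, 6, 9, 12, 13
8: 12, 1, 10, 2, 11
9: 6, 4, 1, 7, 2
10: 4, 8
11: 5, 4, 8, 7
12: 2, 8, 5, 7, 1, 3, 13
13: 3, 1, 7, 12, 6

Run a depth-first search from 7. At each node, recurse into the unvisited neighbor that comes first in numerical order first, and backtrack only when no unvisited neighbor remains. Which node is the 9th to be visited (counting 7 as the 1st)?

Visit 7
7 → 4
4 → 9
9 → 1
1 → 2
2 → 5
5 → 11
11 → 8
8 → 10
8 → 12
12 → 3
3 → 6
6 → 13

Visit order: 7, 4, 9, 1, 2, 5, 11, 8, 10, 12, 3, 6, 13

10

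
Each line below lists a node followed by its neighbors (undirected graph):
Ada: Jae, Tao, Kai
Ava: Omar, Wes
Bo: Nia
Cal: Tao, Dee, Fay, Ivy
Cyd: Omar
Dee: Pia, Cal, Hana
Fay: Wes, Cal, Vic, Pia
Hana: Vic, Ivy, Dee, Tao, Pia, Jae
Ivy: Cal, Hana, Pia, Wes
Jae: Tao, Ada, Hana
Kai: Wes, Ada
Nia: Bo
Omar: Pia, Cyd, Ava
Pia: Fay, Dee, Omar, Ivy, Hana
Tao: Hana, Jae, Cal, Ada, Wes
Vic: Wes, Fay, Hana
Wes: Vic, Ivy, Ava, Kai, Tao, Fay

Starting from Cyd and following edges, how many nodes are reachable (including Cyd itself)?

BFS from Cyd visits: Cyd, Omar, Pia, Ava, Fay, Dee, Ivy, Hana, Wes, Cal, Vic, Tao, Jae, Kai, Ada
Reachable nodes: 15 of 17 total.

15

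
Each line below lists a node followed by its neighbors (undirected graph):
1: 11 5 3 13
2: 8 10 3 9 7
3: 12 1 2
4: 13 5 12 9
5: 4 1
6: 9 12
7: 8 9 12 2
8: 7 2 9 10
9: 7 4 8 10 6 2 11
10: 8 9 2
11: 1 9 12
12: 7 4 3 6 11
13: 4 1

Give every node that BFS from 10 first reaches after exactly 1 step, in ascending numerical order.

Level 0: 10
Level 1: 2, 8, 9
Level 2: 3, 4, 6, 7, 11
Level 3: 1, 5, 12, 13

2, 8, 9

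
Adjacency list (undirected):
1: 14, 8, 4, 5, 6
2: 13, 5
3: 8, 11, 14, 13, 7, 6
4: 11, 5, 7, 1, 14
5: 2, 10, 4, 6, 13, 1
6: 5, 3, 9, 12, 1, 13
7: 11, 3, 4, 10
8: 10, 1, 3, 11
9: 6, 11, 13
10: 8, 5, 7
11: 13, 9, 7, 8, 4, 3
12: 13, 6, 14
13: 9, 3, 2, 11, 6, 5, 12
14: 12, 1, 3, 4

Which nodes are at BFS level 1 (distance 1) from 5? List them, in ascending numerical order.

1, 2, 4, 6, 10, 13

Level 0: 5
Level 1: 1, 2, 4, 6, 10, 13
Level 2: 3, 7, 8, 9, 11, 12, 14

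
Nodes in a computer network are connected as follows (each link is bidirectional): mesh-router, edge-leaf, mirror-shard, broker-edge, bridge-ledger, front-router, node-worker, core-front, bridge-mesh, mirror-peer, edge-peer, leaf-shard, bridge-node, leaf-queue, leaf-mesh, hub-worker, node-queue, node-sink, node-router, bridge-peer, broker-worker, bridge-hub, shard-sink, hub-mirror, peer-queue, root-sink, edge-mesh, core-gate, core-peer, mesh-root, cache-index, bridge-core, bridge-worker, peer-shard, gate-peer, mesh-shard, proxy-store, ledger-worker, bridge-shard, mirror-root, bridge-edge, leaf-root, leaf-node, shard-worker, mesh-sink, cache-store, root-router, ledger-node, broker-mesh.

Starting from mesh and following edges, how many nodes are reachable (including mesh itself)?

BFS from mesh visits: mesh, bridge, broker, edge, leaf, root, router, shard, sink, core, hub, ledger, node, peer, worker, queue, mirror, front, gate
Reachable nodes: 19 of 23 total.

19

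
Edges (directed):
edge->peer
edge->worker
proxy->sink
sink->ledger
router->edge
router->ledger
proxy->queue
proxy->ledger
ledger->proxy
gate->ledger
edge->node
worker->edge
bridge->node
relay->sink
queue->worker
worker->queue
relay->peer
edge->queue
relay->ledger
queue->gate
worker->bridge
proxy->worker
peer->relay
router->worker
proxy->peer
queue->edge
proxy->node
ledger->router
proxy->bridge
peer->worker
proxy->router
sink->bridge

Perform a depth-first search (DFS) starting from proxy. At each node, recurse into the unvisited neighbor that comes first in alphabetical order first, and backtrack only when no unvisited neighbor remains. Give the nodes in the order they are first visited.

Visit proxy
proxy → bridge
bridge → node
proxy → ledger
ledger → router
router → edge
edge → peer
peer → relay
relay → sink
peer → worker
worker → queue
queue → gate

proxy → bridge → node → ledger → router → edge → peer → relay → sink → worker → queue → gate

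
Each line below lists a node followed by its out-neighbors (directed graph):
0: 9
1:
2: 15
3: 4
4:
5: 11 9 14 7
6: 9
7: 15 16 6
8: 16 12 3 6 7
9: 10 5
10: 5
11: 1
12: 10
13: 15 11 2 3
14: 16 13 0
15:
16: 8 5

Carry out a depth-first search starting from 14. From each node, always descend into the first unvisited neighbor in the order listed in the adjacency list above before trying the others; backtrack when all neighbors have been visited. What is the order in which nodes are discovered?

Visit 14
14 → 16
16 → 8
8 → 12
12 → 10
10 → 5
5 → 11
11 → 1
5 → 9
5 → 7
7 → 15
7 → 6
8 → 3
3 → 4
14 → 13
13 → 2
14 → 0

14, 16, 8, 12, 10, 5, 11, 1, 9, 7, 15, 6, 3, 4, 13, 2, 0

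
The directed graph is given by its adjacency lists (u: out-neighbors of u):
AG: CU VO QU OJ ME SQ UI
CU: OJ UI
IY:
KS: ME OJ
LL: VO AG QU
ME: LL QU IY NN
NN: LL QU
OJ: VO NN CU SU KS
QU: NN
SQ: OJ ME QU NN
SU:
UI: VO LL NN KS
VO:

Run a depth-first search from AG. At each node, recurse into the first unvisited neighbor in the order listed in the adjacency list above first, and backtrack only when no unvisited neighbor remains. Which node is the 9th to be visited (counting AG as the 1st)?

Visit AG
AG → CU
CU → OJ
OJ → VO
OJ → NN
NN → LL
LL → QU
OJ → SU
OJ → KS
KS → ME
ME → IY
CU → UI
AG → SQ

Visit order: AG, CU, OJ, VO, NN, LL, QU, SU, KS, ME, IY, UI, SQ

KS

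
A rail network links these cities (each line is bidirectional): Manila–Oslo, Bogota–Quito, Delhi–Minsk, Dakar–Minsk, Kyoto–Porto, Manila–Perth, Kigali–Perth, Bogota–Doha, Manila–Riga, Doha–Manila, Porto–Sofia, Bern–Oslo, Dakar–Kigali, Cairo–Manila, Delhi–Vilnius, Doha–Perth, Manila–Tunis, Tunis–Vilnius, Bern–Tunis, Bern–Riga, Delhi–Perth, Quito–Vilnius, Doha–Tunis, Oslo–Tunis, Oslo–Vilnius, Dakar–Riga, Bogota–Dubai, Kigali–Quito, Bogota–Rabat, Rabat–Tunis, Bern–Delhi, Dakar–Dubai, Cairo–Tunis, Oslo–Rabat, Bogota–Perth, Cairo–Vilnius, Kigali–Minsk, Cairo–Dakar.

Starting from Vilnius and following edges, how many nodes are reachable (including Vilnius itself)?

17

BFS from Vilnius visits: Vilnius, Tunis, Quito, Oslo, Delhi, Cairo, Rabat, Manila, Doha, Bern, Kigali, Bogota, Perth, Minsk, Dakar, Riga, Dubai
Reachable nodes: 17 of 20 total.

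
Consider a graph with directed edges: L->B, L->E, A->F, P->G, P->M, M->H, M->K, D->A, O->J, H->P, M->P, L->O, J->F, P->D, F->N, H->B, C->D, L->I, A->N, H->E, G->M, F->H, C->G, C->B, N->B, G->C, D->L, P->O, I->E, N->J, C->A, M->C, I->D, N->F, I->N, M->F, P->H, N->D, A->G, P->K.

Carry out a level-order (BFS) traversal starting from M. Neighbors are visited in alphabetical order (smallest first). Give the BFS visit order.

M C F H K P A B D G N E O L J I

Visit M; enqueue C, F, H, K, P → queue [C, F, H, K, P]
Visit C; enqueue A, B, D, G → queue [F, H, K, P, A, B, D, G]
Visit F; enqueue N → queue [H, K, P, A, B, D, G, N]
Visit H; enqueue E → queue [K, P, A, B, D, G, N, E]
Visit K → queue [P, A, B, D, G, N, E]
Visit P; enqueue O → queue [A, B, D, G, N, E, O]
Visit A → queue [B, D, G, N, E, O]
Visit B → queue [D, G, N, E, O]
Visit D; enqueue L → queue [G, N, E, O, L]
Visit G → queue [N, E, O, L]
Visit N; enqueue J → queue [E, O, L, J]
Visit E → queue [O, L, J]
Visit O → queue [L, J]
Visit L; enqueue I → queue [J, I]
Visit J → queue [I]
Visit I → queue []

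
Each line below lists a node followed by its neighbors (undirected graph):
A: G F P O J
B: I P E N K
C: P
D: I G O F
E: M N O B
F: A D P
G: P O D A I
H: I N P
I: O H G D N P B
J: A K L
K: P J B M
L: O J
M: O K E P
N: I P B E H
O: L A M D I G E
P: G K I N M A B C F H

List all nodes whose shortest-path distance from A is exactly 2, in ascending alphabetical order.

Level 0: A
Level 1: F, G, J, O, P
Level 2: B, C, D, E, H, I, K, L, M, N

B, C, D, E, H, I, K, L, M, N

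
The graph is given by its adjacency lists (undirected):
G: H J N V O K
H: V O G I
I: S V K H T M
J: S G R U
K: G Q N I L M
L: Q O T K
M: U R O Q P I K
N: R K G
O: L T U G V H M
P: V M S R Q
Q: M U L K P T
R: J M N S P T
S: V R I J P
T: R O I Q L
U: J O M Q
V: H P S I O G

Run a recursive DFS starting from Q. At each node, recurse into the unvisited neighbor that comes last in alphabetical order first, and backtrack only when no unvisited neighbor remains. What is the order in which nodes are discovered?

Visit Q
Q → U
U → O
O → V
V → S
S → R
R → T
T → L
L → K
K → N
N → G
G → J
G → H
H → I
I → M
M → P

Q U O V S R T L K N G J H I M P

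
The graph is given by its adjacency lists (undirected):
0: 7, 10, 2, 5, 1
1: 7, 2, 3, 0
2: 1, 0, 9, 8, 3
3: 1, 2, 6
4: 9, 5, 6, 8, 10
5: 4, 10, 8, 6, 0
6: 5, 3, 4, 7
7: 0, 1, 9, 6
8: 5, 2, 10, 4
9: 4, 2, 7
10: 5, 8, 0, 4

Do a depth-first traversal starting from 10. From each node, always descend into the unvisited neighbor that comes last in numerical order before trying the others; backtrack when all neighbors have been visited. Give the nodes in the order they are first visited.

10, 8, 5, 6, 7, 9, 4, 2, 3, 1, 0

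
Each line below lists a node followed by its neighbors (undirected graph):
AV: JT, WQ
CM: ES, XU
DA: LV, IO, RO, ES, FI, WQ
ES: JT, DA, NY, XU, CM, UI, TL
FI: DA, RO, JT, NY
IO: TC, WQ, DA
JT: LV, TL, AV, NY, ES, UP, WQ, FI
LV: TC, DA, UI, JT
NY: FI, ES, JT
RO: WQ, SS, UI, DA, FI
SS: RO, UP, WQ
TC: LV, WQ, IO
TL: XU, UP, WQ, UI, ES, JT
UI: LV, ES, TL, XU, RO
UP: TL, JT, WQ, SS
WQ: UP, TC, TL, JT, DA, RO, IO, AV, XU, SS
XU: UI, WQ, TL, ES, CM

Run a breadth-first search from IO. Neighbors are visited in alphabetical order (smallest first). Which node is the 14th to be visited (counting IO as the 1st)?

XU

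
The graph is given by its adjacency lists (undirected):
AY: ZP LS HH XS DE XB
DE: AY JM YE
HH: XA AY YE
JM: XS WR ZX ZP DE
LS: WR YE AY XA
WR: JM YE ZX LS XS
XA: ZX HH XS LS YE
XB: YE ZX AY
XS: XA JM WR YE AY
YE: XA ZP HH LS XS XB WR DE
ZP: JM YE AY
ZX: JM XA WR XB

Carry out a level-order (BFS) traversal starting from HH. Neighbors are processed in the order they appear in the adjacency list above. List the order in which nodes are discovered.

Visit HH; enqueue XA, AY, YE → queue [XA, AY, YE]
Visit XA; enqueue ZX, XS, LS → queue [AY, YE, ZX, XS, LS]
Visit AY; enqueue ZP, DE, XB → queue [YE, ZX, XS, LS, ZP, DE, XB]
Visit YE; enqueue WR → queue [ZX, XS, LS, ZP, DE, XB, WR]
Visit ZX; enqueue JM → queue [XS, LS, ZP, DE, XB, WR, JM]
Visit XS → queue [LS, ZP, DE, XB, WR, JM]
Visit LS → queue [ZP, DE, XB, WR, JM]
Visit ZP → queue [DE, XB, WR, JM]
Visit DE → queue [XB, WR, JM]
Visit XB → queue [WR, JM]
Visit WR → queue [JM]
Visit JM → queue []

HH, XA, AY, YE, ZX, XS, LS, ZP, DE, XB, WR, JM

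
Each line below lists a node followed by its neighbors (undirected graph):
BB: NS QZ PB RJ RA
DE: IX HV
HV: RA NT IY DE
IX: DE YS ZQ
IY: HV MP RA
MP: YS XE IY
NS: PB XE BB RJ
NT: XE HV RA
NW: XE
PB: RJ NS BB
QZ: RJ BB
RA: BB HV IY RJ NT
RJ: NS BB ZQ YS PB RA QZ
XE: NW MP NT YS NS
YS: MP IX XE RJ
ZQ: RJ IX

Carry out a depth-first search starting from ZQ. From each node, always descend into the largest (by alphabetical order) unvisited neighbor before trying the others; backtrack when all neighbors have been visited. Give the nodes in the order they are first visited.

ZQ, RJ, YS, XE, NW, NT, RA, IY, MP, HV, DE, IX, BB, QZ, PB, NS

Visit ZQ
ZQ → RJ
RJ → YS
YS → XE
XE → NW
XE → NT
NT → RA
RA → IY
IY → MP
IY → HV
HV → DE
DE → IX
RA → BB
BB → QZ
BB → PB
PB → NS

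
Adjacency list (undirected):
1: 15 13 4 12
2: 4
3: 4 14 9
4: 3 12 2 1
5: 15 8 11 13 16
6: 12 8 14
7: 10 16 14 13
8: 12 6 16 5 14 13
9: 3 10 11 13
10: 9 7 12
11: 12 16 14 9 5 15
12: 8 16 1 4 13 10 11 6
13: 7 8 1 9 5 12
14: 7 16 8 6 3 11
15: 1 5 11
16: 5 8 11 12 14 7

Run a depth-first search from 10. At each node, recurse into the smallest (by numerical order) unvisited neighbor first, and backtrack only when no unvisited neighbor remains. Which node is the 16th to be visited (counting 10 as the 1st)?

15

Visit 10
10 → 7
7 → 13
13 → 1
1 → 4
4 → 2
4 → 3
3 → 9
9 → 11
11 → 5
5 → 8
8 → 6
6 → 12
12 → 16
16 → 14
5 → 15

Visit order: 10, 7, 13, 1, 4, 2, 3, 9, 11, 5, 8, 6, 12, 16, 14, 15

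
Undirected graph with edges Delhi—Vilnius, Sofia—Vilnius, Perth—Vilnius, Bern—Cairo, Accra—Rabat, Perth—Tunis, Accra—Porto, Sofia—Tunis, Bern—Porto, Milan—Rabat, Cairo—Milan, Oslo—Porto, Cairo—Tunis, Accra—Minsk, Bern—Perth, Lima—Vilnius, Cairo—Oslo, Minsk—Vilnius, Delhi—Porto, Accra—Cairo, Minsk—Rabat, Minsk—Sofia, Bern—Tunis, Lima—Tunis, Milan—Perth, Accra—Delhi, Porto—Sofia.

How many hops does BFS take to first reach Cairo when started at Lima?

2

Level 0: Lima
Level 1: Tunis, Vilnius
Level 2: Bern, Cairo, Delhi, Minsk, Perth, Sofia
Level 3: Accra, Milan, Oslo, Porto, Rabat
Cairo first appears at level 2.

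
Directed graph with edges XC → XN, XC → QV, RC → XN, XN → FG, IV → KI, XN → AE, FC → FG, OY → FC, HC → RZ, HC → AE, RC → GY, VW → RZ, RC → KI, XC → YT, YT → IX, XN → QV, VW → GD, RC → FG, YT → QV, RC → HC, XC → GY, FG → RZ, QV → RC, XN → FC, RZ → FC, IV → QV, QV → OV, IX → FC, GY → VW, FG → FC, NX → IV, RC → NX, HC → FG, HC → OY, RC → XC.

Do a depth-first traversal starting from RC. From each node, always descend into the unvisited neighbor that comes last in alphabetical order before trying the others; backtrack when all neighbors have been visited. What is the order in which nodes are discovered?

RC, XN, QV, OV, FG, RZ, FC, AE, XC, YT, IX, GY, VW, GD, NX, IV, KI, HC, OY

Visit RC
RC → XN
XN → QV
QV → OV
XN → FG
FG → RZ
RZ → FC
XN → AE
RC → XC
XC → YT
YT → IX
XC → GY
GY → VW
VW → GD
RC → NX
NX → IV
IV → KI
RC → HC
HC → OY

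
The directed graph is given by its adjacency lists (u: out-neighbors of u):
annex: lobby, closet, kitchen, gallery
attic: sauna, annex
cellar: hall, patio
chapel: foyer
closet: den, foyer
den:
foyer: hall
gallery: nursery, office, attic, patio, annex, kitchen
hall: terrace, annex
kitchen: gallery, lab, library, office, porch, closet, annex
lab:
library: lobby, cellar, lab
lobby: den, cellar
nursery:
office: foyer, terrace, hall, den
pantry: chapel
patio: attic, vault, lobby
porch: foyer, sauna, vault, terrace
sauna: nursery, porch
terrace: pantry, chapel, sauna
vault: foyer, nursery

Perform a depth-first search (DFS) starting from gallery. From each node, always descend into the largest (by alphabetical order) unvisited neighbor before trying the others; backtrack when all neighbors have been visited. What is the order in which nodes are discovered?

gallery, patio, vault, nursery, foyer, hall, terrace, sauna, porch, pantry, chapel, annex, lobby, den, cellar, kitchen, office, library, lab, closet, attic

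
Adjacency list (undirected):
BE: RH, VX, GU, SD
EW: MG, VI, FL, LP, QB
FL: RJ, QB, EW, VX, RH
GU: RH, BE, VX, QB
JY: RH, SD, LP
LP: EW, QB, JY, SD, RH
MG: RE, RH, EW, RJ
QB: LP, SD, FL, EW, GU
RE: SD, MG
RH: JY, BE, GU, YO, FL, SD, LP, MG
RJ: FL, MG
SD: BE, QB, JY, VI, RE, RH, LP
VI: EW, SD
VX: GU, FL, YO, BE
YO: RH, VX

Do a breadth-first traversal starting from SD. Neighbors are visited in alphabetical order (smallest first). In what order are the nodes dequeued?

SD BE JY LP QB RE RH VI GU VX EW FL MG YO RJ

Visit SD; enqueue BE, JY, LP, QB, RE, RH, VI → queue [BE, JY, LP, QB, RE, RH, VI]
Visit BE; enqueue GU, VX → queue [JY, LP, QB, RE, RH, VI, GU, VX]
Visit JY → queue [LP, QB, RE, RH, VI, GU, VX]
Visit LP; enqueue EW → queue [QB, RE, RH, VI, GU, VX, EW]
Visit QB; enqueue FL → queue [RE, RH, VI, GU, VX, EW, FL]
Visit RE; enqueue MG → queue [RH, VI, GU, VX, EW, FL, MG]
Visit RH; enqueue YO → queue [VI, GU, VX, EW, FL, MG, YO]
Visit VI → queue [GU, VX, EW, FL, MG, YO]
Visit GU → queue [VX, EW, FL, MG, YO]
Visit VX → queue [EW, FL, MG, YO]
Visit EW → queue [FL, MG, YO]
Visit FL; enqueue RJ → queue [MG, YO, RJ]
Visit MG → queue [YO, RJ]
Visit YO → queue [RJ]
Visit RJ → queue []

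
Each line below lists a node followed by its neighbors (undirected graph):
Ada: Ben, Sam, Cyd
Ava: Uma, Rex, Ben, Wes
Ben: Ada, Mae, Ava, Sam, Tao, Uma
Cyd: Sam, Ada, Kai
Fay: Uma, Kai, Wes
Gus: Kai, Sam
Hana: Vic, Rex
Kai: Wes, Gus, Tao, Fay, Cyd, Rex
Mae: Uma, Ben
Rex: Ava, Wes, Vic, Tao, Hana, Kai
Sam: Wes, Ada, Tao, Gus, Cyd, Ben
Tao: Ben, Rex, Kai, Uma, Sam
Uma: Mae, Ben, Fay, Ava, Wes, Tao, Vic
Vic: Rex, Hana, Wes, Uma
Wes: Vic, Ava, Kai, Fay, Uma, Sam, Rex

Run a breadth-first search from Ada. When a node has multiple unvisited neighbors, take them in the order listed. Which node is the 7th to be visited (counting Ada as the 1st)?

Tao

Visit Ada; enqueue Ben, Sam, Cyd → queue [Ben, Sam, Cyd]
Visit Ben; enqueue Mae, Ava, Tao, Uma → queue [Sam, Cyd, Mae, Ava, Tao, Uma]
Visit Sam; enqueue Wes, Gus → queue [Cyd, Mae, Ava, Tao, Uma, Wes, Gus]
Visit Cyd; enqueue Kai → queue [Mae, Ava, Tao, Uma, Wes, Gus, Kai]
Visit Mae → queue [Ava, Tao, Uma, Wes, Gus, Kai]
Visit Ava; enqueue Rex → queue [Tao, Uma, Wes, Gus, Kai, Rex]
Visit Tao → queue [Uma, Wes, Gus, Kai, Rex]
Visit Uma; enqueue Fay, Vic → queue [Wes, Gus, Kai, Rex, Fay, Vic]
Visit Wes → queue [Gus, Kai, Rex, Fay, Vic]
Visit Gus → queue [Kai, Rex, Fay, Vic]
Visit Kai → queue [Rex, Fay, Vic]
Visit Rex; enqueue Hana → queue [Fay, Vic, Hana]
Visit Fay → queue [Vic, Hana]
Visit Vic → queue [Hana]
Visit Hana → queue []

Visit order: Ada, Ben, Sam, Cyd, Mae, Ava, Tao, Uma, Wes, Gus, Kai, Rex, Fay, Vic, Hana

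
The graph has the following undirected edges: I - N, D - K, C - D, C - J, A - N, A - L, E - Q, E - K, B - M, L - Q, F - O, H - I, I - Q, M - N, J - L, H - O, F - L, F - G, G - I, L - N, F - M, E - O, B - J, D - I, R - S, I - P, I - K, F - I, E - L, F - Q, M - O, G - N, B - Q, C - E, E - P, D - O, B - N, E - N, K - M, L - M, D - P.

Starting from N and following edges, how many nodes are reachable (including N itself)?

BFS from N visits: N, M, L, I, G, E, B, A, O, K, F, Q, J, P, H, D, C
Reachable nodes: 17 of 19 total.

17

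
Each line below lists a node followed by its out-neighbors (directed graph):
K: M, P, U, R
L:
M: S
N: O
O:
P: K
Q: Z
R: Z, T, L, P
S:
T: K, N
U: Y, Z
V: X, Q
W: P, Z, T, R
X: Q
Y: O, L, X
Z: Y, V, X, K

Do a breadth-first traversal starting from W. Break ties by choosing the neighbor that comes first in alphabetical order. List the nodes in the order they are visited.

Visit W; enqueue P, R, T, Z → queue [P, R, T, Z]
Visit P; enqueue K → queue [R, T, Z, K]
Visit R; enqueue L → queue [T, Z, K, L]
Visit T; enqueue N → queue [Z, K, L, N]
Visit Z; enqueue V, X, Y → queue [K, L, N, V, X, Y]
Visit K; enqueue M, U → queue [L, N, V, X, Y, M, U]
Visit L → queue [N, V, X, Y, M, U]
Visit N; enqueue O → queue [V, X, Y, M, U, O]
Visit V; enqueue Q → queue [X, Y, M, U, O, Q]
Visit X → queue [Y, M, U, O, Q]
Visit Y → queue [M, U, O, Q]
Visit M; enqueue S → queue [U, O, Q, S]
Visit U → queue [O, Q, S]
Visit O → queue [Q, S]
Visit Q → queue [S]
Visit S → queue []

W -> P -> R -> T -> Z -> K -> L -> N -> V -> X -> Y -> M -> U -> O -> Q -> S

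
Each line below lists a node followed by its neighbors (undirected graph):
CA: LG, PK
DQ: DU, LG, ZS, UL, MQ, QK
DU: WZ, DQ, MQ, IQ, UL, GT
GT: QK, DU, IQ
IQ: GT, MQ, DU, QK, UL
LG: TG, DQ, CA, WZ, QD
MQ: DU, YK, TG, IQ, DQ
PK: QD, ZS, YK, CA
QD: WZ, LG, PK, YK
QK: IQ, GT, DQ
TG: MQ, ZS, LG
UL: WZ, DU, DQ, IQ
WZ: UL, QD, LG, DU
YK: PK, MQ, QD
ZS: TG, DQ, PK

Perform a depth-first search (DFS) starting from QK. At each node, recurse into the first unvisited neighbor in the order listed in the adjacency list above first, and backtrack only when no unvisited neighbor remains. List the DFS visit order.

Visit QK
QK → IQ
IQ → GT
GT → DU
DU → WZ
WZ → UL
UL → DQ
DQ → LG
LG → TG
TG → MQ
MQ → YK
YK → PK
PK → QD
PK → ZS
PK → CA

QK -> IQ -> GT -> DU -> WZ -> UL -> DQ -> LG -> TG -> MQ -> YK -> PK -> QD -> ZS -> CA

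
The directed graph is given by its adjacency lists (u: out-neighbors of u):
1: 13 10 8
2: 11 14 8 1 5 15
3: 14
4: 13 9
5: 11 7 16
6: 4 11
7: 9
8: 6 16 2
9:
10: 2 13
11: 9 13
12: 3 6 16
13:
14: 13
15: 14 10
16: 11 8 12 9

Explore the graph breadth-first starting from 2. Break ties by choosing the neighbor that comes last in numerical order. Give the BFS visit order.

2 -> 15 -> 14 -> 11 -> 8 -> 5 -> 1 -> 10 -> 13 -> 9 -> 16 -> 6 -> 7 -> 12 -> 4 -> 3

Visit 2; enqueue 15, 14, 11, 8, 5, 1 → queue [15, 14, 11, 8, 5, 1]
Visit 15; enqueue 10 → queue [14, 11, 8, 5, 1, 10]
Visit 14; enqueue 13 → queue [11, 8, 5, 1, 10, 13]
Visit 11; enqueue 9 → queue [8, 5, 1, 10, 13, 9]
Visit 8; enqueue 16, 6 → queue [5, 1, 10, 13, 9, 16, 6]
Visit 5; enqueue 7 → queue [1, 10, 13, 9, 16, 6, 7]
Visit 1 → queue [10, 13, 9, 16, 6, 7]
Visit 10 → queue [13, 9, 16, 6, 7]
Visit 13 → queue [9, 16, 6, 7]
Visit 9 → queue [16, 6, 7]
Visit 16; enqueue 12 → queue [6, 7, 12]
Visit 6; enqueue 4 → queue [7, 12, 4]
Visit 7 → queue [12, 4]
Visit 12; enqueue 3 → queue [4, 3]
Visit 4 → queue [3]
Visit 3 → queue []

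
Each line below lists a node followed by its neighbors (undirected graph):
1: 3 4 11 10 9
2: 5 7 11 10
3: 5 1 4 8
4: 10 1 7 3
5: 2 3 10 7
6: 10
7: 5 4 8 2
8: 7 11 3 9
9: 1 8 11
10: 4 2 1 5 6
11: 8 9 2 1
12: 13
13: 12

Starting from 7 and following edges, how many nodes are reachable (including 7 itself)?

BFS from 7 visits: 7, 8, 5, 4, 2, 11, 9, 3, 10, 1, 6
Reachable nodes: 11 of 13 total.

11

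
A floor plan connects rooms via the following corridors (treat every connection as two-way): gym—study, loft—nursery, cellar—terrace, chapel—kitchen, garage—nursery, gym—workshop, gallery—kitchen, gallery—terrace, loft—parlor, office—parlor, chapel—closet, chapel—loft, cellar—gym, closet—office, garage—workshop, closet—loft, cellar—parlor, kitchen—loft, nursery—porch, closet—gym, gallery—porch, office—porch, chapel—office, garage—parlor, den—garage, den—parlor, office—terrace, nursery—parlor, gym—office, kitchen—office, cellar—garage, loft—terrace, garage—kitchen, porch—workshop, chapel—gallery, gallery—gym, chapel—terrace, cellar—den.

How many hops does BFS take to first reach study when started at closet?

Level 0: closet
Level 1: chapel, gym, loft, office
Level 2: cellar, gallery, kitchen, nursery, parlor, porch, study, terrace, workshop
Level 3: den, garage
study first appears at level 2.

2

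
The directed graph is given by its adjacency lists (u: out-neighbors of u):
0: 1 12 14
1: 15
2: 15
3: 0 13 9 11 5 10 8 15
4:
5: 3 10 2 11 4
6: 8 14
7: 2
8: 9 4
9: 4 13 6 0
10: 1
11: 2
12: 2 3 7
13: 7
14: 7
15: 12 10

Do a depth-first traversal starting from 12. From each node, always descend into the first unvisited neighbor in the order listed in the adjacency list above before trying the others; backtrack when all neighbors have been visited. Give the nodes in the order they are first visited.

12 → 2 → 15 → 10 → 1 → 3 → 0 → 14 → 7 → 13 → 9 → 4 → 6 → 8 → 11 → 5

Visit 12
12 → 2
2 → 15
15 → 10
10 → 1
12 → 3
3 → 0
0 → 14
14 → 7
3 → 13
3 → 9
9 → 4
9 → 6
6 → 8
3 → 11
3 → 5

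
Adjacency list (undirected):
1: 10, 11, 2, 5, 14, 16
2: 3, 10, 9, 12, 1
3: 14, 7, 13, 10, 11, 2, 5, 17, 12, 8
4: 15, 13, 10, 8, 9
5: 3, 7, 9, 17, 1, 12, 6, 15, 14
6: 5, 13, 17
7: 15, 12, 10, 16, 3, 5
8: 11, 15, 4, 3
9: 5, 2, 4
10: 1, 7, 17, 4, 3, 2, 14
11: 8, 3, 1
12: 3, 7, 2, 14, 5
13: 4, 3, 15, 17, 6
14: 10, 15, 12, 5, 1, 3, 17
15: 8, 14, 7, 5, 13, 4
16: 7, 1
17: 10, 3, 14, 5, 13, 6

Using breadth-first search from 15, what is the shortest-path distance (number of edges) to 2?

3

Level 0: 15
Level 1: 4, 5, 7, 8, 13, 14
Level 2: 1, 3, 6, 9, 10, 11, 12, 16, 17
Level 3: 2
2 first appears at level 3.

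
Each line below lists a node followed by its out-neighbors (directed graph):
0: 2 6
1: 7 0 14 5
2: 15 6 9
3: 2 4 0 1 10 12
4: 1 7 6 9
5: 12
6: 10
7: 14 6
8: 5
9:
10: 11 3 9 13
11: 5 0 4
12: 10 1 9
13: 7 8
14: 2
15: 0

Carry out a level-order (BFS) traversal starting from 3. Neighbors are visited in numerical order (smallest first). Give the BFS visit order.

Visit 3; enqueue 0, 1, 2, 4, 10, 12 → queue [0, 1, 2, 4, 10, 12]
Visit 0; enqueue 6 → queue [1, 2, 4, 10, 12, 6]
Visit 1; enqueue 5, 7, 14 → queue [2, 4, 10, 12, 6, 5, 7, 14]
Visit 2; enqueue 9, 15 → queue [4, 10, 12, 6, 5, 7, 14, 9, 15]
Visit 4 → queue [10, 12, 6, 5, 7, 14, 9, 15]
Visit 10; enqueue 11, 13 → queue [12, 6, 5, 7, 14, 9, 15, 11, 13]
Visit 12 → queue [6, 5, 7, 14, 9, 15, 11, 13]
Visit 6 → queue [5, 7, 14, 9, 15, 11, 13]
Visit 5 → queue [7, 14, 9, 15, 11, 13]
Visit 7 → queue [14, 9, 15, 11, 13]
Visit 14 → queue [9, 15, 11, 13]
Visit 9 → queue [15, 11, 13]
Visit 15 → queue [11, 13]
Visit 11 → queue [13]
Visit 13; enqueue 8 → queue [8]
Visit 8 → queue []

3, 0, 1, 2, 4, 10, 12, 6, 5, 7, 14, 9, 15, 11, 13, 8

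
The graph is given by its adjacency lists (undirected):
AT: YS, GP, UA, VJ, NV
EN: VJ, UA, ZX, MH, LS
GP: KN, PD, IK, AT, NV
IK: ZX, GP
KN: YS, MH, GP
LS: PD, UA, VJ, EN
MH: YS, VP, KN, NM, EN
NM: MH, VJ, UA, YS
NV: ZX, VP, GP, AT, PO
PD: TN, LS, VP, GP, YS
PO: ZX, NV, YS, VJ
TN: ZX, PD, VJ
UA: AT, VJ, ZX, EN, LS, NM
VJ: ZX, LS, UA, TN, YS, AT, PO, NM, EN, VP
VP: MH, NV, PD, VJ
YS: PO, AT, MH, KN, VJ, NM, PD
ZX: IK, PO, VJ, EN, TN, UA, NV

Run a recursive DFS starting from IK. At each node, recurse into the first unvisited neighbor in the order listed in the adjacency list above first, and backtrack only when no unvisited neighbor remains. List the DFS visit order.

IK -> ZX -> PO -> NV -> VP -> MH -> YS -> AT -> GP -> KN -> PD -> TN -> VJ -> LS -> UA -> EN -> NM

Visit IK
IK → ZX
ZX → PO
PO → NV
NV → VP
VP → MH
MH → YS
YS → AT
AT → GP
GP → KN
GP → PD
PD → TN
TN → VJ
VJ → LS
LS → UA
UA → EN
UA → NM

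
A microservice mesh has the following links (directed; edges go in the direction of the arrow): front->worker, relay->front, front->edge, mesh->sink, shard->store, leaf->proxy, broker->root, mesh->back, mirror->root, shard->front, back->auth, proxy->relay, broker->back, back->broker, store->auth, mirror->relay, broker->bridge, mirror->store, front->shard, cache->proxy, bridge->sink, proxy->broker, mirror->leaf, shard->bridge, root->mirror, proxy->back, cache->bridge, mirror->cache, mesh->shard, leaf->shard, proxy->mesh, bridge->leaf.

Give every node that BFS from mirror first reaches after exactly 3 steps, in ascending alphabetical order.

back, broker, edge, mesh, sink, worker

Level 0: mirror
Level 1: cache, leaf, relay, root, store
Level 2: auth, bridge, front, proxy, shard
Level 3: back, broker, edge, mesh, sink, worker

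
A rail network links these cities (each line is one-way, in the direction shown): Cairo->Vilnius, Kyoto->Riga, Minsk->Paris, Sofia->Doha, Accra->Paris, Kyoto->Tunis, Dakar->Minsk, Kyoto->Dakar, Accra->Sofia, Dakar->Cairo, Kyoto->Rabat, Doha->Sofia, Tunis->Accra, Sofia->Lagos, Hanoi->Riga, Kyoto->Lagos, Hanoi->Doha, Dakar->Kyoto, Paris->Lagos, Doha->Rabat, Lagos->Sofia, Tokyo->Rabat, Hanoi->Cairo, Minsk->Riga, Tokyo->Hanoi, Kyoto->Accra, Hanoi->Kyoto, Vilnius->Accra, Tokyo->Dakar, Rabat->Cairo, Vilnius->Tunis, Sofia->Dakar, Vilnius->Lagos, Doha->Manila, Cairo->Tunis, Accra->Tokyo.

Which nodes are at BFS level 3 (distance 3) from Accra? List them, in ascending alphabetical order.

Level 0: Accra
Level 1: Paris, Sofia, Tokyo
Level 2: Dakar, Doha, Hanoi, Lagos, Rabat
Level 3: Cairo, Kyoto, Manila, Minsk, Riga
Level 4: Tunis, Vilnius

Cairo, Kyoto, Manila, Minsk, Riga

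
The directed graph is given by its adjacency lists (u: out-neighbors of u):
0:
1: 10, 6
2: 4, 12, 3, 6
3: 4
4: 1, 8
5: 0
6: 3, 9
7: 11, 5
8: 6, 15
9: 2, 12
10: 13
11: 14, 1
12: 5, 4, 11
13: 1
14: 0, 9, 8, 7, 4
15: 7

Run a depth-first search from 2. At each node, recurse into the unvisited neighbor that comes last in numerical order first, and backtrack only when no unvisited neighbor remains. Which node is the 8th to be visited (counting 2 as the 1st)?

7

Visit 2
2 → 12
12 → 11
11 → 14
14 → 9
14 → 8
8 → 15
15 → 7
7 → 5
5 → 0
8 → 6
6 → 3
3 → 4
4 → 1
1 → 10
10 → 13

Visit order: 2, 12, 11, 14, 9, 8, 15, 7, 5, 0, 6, 3, 4, 1, 10, 13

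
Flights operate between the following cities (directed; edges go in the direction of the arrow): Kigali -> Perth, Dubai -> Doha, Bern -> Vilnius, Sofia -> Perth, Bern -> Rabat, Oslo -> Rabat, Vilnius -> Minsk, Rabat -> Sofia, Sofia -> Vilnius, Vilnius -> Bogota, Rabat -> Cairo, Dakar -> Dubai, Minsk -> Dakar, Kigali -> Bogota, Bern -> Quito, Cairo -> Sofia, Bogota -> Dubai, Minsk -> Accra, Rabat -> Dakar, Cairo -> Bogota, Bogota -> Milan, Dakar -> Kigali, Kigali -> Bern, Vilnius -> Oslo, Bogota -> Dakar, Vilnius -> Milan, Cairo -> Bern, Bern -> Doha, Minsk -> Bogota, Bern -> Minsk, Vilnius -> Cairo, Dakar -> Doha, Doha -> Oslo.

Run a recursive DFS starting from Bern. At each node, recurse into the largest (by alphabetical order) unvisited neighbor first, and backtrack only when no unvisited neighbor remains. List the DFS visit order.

Visit Bern
Bern → Vilnius
Vilnius → Oslo
Oslo → Rabat
Rabat → Sofia
Sofia → Perth
Rabat → Dakar
Dakar → Kigali
Kigali → Bogota
Bogota → Milan
Bogota → Dubai
Dubai → Doha
Rabat → Cairo
Vilnius → Minsk
Minsk → Accra
Bern → Quito

Bern -> Vilnius -> Oslo -> Rabat -> Sofia -> Perth -> Dakar -> Kigali -> Bogota -> Milan -> Dubai -> Doha -> Cairo -> Minsk -> Accra -> Quito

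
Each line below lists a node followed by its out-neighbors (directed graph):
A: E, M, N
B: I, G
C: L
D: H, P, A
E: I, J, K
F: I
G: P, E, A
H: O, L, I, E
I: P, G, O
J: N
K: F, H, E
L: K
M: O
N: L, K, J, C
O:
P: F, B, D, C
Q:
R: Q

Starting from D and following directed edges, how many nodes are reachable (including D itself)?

BFS from D visits: D, H, P, A, O, L, I, E, F, B, C, M, N, K, G, J
Reachable nodes: 16 of 18 total.

16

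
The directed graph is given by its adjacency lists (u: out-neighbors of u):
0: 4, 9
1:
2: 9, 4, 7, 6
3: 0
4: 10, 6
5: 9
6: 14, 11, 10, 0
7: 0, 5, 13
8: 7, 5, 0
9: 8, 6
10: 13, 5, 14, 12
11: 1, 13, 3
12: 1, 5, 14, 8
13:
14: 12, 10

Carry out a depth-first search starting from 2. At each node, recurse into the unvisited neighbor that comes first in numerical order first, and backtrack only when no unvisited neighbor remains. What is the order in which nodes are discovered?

2, 4, 6, 0, 9, 8, 5, 7, 13, 10, 12, 1, 14, 11, 3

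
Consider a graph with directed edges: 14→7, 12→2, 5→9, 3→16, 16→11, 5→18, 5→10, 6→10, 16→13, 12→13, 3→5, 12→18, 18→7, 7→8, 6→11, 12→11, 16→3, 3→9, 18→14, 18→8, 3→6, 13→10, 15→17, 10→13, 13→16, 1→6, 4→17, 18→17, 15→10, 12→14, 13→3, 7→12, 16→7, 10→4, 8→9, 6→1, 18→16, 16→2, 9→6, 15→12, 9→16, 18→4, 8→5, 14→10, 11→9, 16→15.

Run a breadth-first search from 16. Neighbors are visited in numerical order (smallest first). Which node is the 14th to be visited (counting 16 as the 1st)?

17

Visit 16; enqueue 2, 3, 7, 11, 13, 15 → queue [2, 3, 7, 11, 13, 15]
Visit 2 → queue [3, 7, 11, 13, 15]
Visit 3; enqueue 5, 6, 9 → queue [7, 11, 13, 15, 5, 6, 9]
Visit 7; enqueue 8, 12 → queue [11, 13, 15, 5, 6, 9, 8, 12]
Visit 11 → queue [13, 15, 5, 6, 9, 8, 12]
Visit 13; enqueue 10 → queue [15, 5, 6, 9, 8, 12, 10]
Visit 15; enqueue 17 → queue [5, 6, 9, 8, 12, 10, 17]
Visit 5; enqueue 18 → queue [6, 9, 8, 12, 10, 17, 18]
Visit 6; enqueue 1 → queue [9, 8, 12, 10, 17, 18, 1]
Visit 9 → queue [8, 12, 10, 17, 18, 1]
Visit 8 → queue [12, 10, 17, 18, 1]
Visit 12; enqueue 14 → queue [10, 17, 18, 1, 14]
Visit 10; enqueue 4 → queue [17, 18, 1, 14, 4]
Visit 17 → queue [18, 1, 14, 4]
Visit 18 → queue [1, 14, 4]
Visit 1 → queue [14, 4]
Visit 14 → queue [4]
Visit 4 → queue []

Visit order: 16, 2, 3, 7, 11, 13, 15, 5, 6, 9, 8, 12, 10, 17, 18, 1, 14, 4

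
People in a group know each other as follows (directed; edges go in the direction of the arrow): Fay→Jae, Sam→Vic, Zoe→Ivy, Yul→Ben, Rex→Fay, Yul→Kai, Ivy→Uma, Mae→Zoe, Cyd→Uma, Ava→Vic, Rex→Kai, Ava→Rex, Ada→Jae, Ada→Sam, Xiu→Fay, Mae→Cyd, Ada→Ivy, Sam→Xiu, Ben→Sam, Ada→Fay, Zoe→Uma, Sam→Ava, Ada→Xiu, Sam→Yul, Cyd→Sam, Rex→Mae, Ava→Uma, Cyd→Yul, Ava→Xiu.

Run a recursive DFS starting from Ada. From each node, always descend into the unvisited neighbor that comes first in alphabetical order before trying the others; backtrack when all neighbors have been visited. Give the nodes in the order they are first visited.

Visit Ada
Ada → Fay
Fay → Jae
Ada → Ivy
Ivy → Uma
Ada → Sam
Sam → Ava
Ava → Rex
Rex → Kai
Rex → Mae
Mae → Cyd
Cyd → Yul
Yul → Ben
Mae → Zoe
Ava → Vic
Ava → Xiu

Ada Fay Jae Ivy Uma Sam Ava Rex Kai Mae Cyd Yul Ben Zoe Vic Xiu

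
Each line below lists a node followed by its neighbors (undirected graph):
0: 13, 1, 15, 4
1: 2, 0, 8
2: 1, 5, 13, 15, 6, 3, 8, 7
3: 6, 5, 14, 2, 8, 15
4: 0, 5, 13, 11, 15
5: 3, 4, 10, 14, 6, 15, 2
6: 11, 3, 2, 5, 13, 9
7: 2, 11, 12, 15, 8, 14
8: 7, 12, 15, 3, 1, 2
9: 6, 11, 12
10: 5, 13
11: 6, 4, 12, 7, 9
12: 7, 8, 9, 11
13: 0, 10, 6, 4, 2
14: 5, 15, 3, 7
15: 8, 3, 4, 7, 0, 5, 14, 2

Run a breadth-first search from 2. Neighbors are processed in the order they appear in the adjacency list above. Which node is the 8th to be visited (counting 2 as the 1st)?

8

Visit 2; enqueue 1, 5, 13, 15, 6, 3, 8, 7 → queue [1, 5, 13, 15, 6, 3, 8, 7]
Visit 1; enqueue 0 → queue [5, 13, 15, 6, 3, 8, 7, 0]
Visit 5; enqueue 4, 10, 14 → queue [13, 15, 6, 3, 8, 7, 0, 4, 10, 14]
Visit 13 → queue [15, 6, 3, 8, 7, 0, 4, 10, 14]
Visit 15 → queue [6, 3, 8, 7, 0, 4, 10, 14]
Visit 6; enqueue 11, 9 → queue [3, 8, 7, 0, 4, 10, 14, 11, 9]
Visit 3 → queue [8, 7, 0, 4, 10, 14, 11, 9]
Visit 8; enqueue 12 → queue [7, 0, 4, 10, 14, 11, 9, 12]
Visit 7 → queue [0, 4, 10, 14, 11, 9, 12]
Visit 0 → queue [4, 10, 14, 11, 9, 12]
Visit 4 → queue [10, 14, 11, 9, 12]
Visit 10 → queue [14, 11, 9, 12]
Visit 14 → queue [11, 9, 12]
Visit 11 → queue [9, 12]
Visit 9 → queue [12]
Visit 12 → queue []

Visit order: 2, 1, 5, 13, 15, 6, 3, 8, 7, 0, 4, 10, 14, 11, 9, 12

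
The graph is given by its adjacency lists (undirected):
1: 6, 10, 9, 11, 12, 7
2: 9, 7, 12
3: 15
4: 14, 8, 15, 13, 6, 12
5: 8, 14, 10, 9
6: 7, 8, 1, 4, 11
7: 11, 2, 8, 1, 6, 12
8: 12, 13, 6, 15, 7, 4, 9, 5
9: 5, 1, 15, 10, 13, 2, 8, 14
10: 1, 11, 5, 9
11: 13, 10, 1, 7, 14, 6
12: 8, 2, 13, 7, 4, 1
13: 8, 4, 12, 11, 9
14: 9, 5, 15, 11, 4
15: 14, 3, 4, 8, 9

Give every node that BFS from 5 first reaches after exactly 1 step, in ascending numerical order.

8, 9, 10, 14

Level 0: 5
Level 1: 8, 9, 10, 14
Level 2: 1, 2, 4, 6, 7, 11, 12, 13, 15
Level 3: 3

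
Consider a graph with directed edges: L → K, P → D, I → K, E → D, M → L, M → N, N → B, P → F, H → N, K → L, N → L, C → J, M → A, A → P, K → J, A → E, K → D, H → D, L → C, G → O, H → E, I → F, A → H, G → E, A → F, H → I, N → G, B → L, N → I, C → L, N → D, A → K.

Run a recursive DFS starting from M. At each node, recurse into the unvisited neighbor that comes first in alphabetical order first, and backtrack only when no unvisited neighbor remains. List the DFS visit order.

M -> A -> E -> D -> F -> H -> I -> K -> J -> L -> C -> N -> B -> G -> O -> P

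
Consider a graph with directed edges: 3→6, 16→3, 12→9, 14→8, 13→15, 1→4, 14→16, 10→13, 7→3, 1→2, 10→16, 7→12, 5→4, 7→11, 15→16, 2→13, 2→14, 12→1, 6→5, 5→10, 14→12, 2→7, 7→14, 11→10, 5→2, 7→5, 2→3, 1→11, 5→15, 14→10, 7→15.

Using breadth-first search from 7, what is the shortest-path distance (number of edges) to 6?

2

Level 0: 7
Level 1: 3, 5, 11, 12, 14, 15
Level 2: 1, 2, 4, 6, 8, 9, 10, 16
Level 3: 13
6 first appears at level 2.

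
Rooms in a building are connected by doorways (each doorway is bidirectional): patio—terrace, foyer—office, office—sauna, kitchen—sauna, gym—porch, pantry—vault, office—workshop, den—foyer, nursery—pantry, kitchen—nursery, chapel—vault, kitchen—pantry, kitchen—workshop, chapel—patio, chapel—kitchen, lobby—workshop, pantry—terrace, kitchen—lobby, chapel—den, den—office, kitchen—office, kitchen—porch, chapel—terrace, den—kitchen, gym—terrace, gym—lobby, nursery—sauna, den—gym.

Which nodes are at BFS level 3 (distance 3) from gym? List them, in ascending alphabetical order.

Level 0: gym
Level 1: den, lobby, porch, terrace
Level 2: chapel, foyer, kitchen, office, pantry, patio, workshop
Level 3: nursery, sauna, vault

nursery, sauna, vault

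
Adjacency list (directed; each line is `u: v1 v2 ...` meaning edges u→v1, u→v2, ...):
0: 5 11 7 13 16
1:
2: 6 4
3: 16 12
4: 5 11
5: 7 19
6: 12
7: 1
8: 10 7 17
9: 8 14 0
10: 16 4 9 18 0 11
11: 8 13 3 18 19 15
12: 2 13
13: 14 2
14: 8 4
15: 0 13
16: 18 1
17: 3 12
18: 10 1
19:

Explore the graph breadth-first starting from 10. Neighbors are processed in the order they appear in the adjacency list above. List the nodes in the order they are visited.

10, 16, 4, 9, 18, 0, 11, 1, 5, 8, 14, 7, 13, 3, 19, 15, 17, 2, 12, 6

Visit 10; enqueue 16, 4, 9, 18, 0, 11 → queue [16, 4, 9, 18, 0, 11]
Visit 16; enqueue 1 → queue [4, 9, 18, 0, 11, 1]
Visit 4; enqueue 5 → queue [9, 18, 0, 11, 1, 5]
Visit 9; enqueue 8, 14 → queue [18, 0, 11, 1, 5, 8, 14]
Visit 18 → queue [0, 11, 1, 5, 8, 14]
Visit 0; enqueue 7, 13 → queue [11, 1, 5, 8, 14, 7, 13]
Visit 11; enqueue 3, 19, 15 → queue [1, 5, 8, 14, 7, 13, 3, 19, 15]
Visit 1 → queue [5, 8, 14, 7, 13, 3, 19, 15]
Visit 5 → queue [8, 14, 7, 13, 3, 19, 15]
Visit 8; enqueue 17 → queue [14, 7, 13, 3, 19, 15, 17]
Visit 14 → queue [7, 13, 3, 19, 15, 17]
Visit 7 → queue [13, 3, 19, 15, 17]
Visit 13; enqueue 2 → queue [3, 19, 15, 17, 2]
Visit 3; enqueue 12 → queue [19, 15, 17, 2, 12]
Visit 19 → queue [15, 17, 2, 12]
Visit 15 → queue [17, 2, 12]
Visit 17 → queue [2, 12]
Visit 2; enqueue 6 → queue [12, 6]
Visit 12 → queue [6]
Visit 6 → queue []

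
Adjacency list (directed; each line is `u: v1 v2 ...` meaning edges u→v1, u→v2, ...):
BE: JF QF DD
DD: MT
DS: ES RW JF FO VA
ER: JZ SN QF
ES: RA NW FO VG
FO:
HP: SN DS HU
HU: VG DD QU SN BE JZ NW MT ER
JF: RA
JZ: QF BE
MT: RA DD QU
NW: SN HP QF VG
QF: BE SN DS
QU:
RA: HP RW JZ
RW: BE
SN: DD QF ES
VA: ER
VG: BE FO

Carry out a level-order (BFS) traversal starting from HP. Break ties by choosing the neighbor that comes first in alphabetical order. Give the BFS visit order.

Visit HP; enqueue DS, HU, SN → queue [DS, HU, SN]
Visit DS; enqueue ES, FO, JF, RW, VA → queue [HU, SN, ES, FO, JF, RW, VA]
Visit HU; enqueue BE, DD, ER, JZ, MT, NW, QU, VG → queue [SN, ES, FO, JF, RW, VA, BE, DD, ER, JZ, MT, NW, QU, VG]
Visit SN; enqueue QF → queue [ES, FO, JF, RW, VA, BE, DD, ER, JZ, MT, NW, QU, VG, QF]
Visit ES; enqueue RA → queue [FO, JF, RW, VA, BE, DD, ER, JZ, MT, NW, QU, VG, QF, RA]
Visit FO → queue [JF, RW, VA, BE, DD, ER, JZ, MT, NW, QU, VG, QF, RA]
Visit JF → queue [RW, VA, BE, DD, ER, JZ, MT, NW, QU, VG, QF, RA]
Visit RW → queue [VA, BE, DD, ER, JZ, MT, NW, QU, VG, QF, RA]
Visit VA → queue [BE, DD, ER, JZ, MT, NW, QU, VG, QF, RA]
Visit BE → queue [DD, ER, JZ, MT, NW, QU, VG, QF, RA]
Visit DD → queue [ER, JZ, MT, NW, QU, VG, QF, RA]
Visit ER → queue [JZ, MT, NW, QU, VG, QF, RA]
Visit JZ → queue [MT, NW, QU, VG, QF, RA]
Visit MT → queue [NW, QU, VG, QF, RA]
Visit NW → queue [QU, VG, QF, RA]
Visit QU → queue [VG, QF, RA]
Visit VG → queue [QF, RA]
Visit QF → queue [RA]
Visit RA → queue []

HP, DS, HU, SN, ES, FO, JF, RW, VA, BE, DD, ER, JZ, MT, NW, QU, VG, QF, RA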